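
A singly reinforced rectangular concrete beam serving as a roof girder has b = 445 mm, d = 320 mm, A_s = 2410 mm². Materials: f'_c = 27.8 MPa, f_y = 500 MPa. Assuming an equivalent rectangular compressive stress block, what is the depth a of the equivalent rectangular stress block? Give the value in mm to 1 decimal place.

a ≈ 114.6 mm

T = A_s f_y = 2410 × 500 = 1205000 N = 1205 kN.
Setting C = 0.85 f'_c a b equal to T: a = 1205000/(0.85 × 27.8 × 445) = 114.6 mm.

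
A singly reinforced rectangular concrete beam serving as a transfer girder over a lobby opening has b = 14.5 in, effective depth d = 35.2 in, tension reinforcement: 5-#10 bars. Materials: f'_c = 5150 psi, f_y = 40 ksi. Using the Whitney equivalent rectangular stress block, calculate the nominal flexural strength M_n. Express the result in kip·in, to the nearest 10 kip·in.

A_s = 5 × 1.27 = 6.35 in².
T = A_s f_y = 6.35 × 40 = 254 kips.
a = T/(0.85 f'_c b) = 254/(0.85 × 5.15 × 14.5) = 4.002 in.
M_n = T(d − a/2) = 254 × (35.2 − 2.001) = 8432.5 kip·in.

M_n ≈ 8430 kip·in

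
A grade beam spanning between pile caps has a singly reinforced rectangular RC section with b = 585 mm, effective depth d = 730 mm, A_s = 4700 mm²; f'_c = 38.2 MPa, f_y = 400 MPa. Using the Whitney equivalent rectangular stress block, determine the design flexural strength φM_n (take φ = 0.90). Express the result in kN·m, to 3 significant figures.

T = A_s f_y = 4700 × 400 = 1880000 N = 1880 kN.
From C = T: a = T/(0.85 f'_c b) = 1880000/(0.85 × 38.2 × 585) = 98.97 mm.
M_n = T(d − a/2) = 1880 kN × (730 − 49.485) mm = 1279.37 kN·m.
φM_n = 0.90 × 1279.37 = 1151.43 kN·m.

φM_n ≈ 1150 kN·m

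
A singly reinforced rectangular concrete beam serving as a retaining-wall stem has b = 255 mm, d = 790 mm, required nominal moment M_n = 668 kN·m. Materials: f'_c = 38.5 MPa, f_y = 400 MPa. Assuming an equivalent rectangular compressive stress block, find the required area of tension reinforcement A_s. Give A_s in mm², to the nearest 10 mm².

A_s ≈ 2270 mm²

With M_n = 0.85 f'_c a b (d − a/2), solve the quadratic for a:
a = d − √(d² − 2M_n/(0.85 f'_c b)) = 790 − √(790² − 2 × 668×10⁶/(0.85 × 38.5 × 255)) = 108.82 mm.
A_s = 0.85 f'_c a b / f_y = 0.85 × 38.5 × 108.82 × 255 / 400 = 2270.2 mm².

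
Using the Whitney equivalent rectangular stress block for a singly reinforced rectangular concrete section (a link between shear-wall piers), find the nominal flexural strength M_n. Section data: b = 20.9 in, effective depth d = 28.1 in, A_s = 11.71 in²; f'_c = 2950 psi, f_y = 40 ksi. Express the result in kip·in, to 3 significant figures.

T = A_s f_y = 11.71 × 40 = 468.4 kips.
a = T/(0.85 f'_c b) = 468.4/(0.85 × 2.95 × 20.9) = 8.938 in.
M_n = T(d − a/2) = 468.4 × (28.1 − 4.469) = 11068.8 kip·in.

M_n ≈ 11100 kip·in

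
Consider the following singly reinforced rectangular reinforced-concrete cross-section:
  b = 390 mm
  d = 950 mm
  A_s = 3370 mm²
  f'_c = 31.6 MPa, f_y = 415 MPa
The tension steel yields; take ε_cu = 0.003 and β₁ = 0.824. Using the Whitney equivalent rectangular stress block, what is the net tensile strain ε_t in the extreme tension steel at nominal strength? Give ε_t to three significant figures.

a = A_s f_y/(0.85 f'_c b) = 133.51 mm.
β₁ = 0.824, so c = a/β₁ = 133.51/0.824 = 162.03 mm.
From the linear strain diagram with ε_cu = 0.003: ε_t = 0.003 (d − c)/c = 0.003 × (950 − 162.03)/162.03 = 0.0146.
Since ε_t ≥ 0.005, the section is tension-controlled.

ε_t ≈ 0.0146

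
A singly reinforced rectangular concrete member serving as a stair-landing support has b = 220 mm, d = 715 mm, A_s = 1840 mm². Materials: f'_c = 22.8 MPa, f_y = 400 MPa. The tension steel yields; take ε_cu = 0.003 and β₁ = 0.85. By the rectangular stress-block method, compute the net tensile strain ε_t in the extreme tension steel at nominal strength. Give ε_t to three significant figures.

ε_t ≈ 0.00756

a = A_s f_y/(0.85 f'_c b) = 172.62 mm.
β₁ = 0.85, so c = a/β₁ = 172.62/0.85 = 203.08 mm.
From the linear strain diagram with ε_cu = 0.003: ε_t = 0.003 (d − c)/c = 0.003 × (715 − 203.08)/203.08 = 0.00756.
Since ε_t ≥ 0.005, the section is tension-controlled.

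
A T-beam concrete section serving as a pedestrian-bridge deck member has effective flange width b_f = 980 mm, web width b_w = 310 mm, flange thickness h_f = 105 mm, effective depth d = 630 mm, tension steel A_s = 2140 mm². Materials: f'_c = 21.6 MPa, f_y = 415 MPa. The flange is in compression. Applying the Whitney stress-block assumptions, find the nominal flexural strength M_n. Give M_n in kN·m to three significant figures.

M_n ≈ 538 kN·m

Tension: T = A_s f_y = 2140 × 415 = 888100 N.
Try a within the flange: a = T/(0.85 f'_c b_f) = 888100/(0.85 × 21.6 × 980) = 49.36 mm.
Since a = 49.36 ≤ h_f = 105 mm, the stress block lies entirely in the flange; analyse as a rectangular beam of width b_f.
M_n = T(d − a/2) = 888100 × (630 − 24.68) = 537.58 × 10⁶ N·mm.
M_n = 537.58 kN·m.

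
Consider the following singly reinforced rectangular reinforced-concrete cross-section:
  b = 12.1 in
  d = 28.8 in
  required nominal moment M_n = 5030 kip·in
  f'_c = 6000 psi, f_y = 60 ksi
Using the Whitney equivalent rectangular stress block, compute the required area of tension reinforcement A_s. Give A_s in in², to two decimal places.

From M_n = 0.85 f'_c a b (d − a/2):
a = d − √(d² − 2M_n/(0.85 f'_c b)) = 28.8 − √(28.8² − 2 × 5030/(0.85 × 6 × 12.1)) = 2.985 in.
A_s = 0.85 f'_c a b / f_y = 0.85 × 6 × 2.985 × 12.1 / 60 = 3.070 in².

A_s ≈ 3.07 in²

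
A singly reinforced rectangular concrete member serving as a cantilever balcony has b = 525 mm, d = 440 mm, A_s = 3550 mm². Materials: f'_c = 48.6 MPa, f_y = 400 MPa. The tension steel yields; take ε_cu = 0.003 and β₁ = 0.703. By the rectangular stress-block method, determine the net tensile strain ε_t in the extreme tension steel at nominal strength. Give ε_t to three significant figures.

a = A_s f_y/(0.85 f'_c b) = 65.47 mm.
β₁ = 0.703, so c = a/β₁ = 65.47/0.703 = 93.13 mm.
From the linear strain diagram with ε_cu = 0.003: ε_t = 0.003 (d − c)/c = 0.003 × (440 − 93.13)/93.13 = 0.0112.
Since ε_t ≥ 0.005, the section is tension-controlled.

ε_t ≈ 0.0112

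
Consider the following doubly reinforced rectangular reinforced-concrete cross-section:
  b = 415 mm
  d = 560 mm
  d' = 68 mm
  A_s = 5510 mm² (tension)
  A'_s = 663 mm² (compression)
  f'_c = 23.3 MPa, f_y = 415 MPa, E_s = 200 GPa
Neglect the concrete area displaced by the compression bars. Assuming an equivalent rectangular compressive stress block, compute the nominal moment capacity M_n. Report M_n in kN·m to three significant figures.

M_n ≈ 1020 kN·m

Assume both tension and compression steel yield.
Net tension couple steel: A_s − A'_s = 4847 mm².
a = (A_s − A'_s) f_y / (0.85 f'_c b) = 2011505/(0.85 × 23.3 × 415) = 244.74 mm.
c = a/β₁ = 244.74/0.85 = 287.93 mm; ε'_s = 0.003(c − d')/c = 0.0023 ≥ f_y/E_s = 0.0021, so compression steel does yield.
M_n = (A_s − A'_s) f_y (d − a/2) + A'_s f_y (d − d') = [2011505 × (560 − 122.37) + 275145 × (560 − 68)] × 10⁻⁶ = 880.29 + 135.37 = 1015.66 kN·m.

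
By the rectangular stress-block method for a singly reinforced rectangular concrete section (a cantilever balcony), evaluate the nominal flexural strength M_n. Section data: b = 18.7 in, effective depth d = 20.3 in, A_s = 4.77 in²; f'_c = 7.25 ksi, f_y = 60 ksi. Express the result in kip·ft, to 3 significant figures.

T = A_s f_y = 4.77 × 60 = 286.2 kips.
a = T/(0.85 f'_c b) = 286.2/(0.85 × 7.25 × 18.7) = 2.484 in.
M_n = T(d − a/2) = 286.2 × (20.3 − 1.242) = 5454.4 kip·in = 5454.4/12 = 454.53 kip·ft.

M_n ≈ 455 kip·ft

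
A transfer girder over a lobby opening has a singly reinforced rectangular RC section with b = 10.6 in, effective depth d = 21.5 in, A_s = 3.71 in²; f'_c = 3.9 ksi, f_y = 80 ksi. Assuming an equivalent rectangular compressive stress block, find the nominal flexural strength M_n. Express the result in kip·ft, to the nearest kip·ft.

T = A_s f_y = 3.71 × 80 = 296.8 kips.
a = T/(0.85 f'_c b) = 296.8/(0.85 × 3.9 × 10.6) = 8.446 in.
M_n = T(d − a/2) = 296.8 × (21.5 − 4.223) = 5127.8 kip·in = 5127.8/12 = 427.32 kip·ft.

M_n ≈ 427 kip·ft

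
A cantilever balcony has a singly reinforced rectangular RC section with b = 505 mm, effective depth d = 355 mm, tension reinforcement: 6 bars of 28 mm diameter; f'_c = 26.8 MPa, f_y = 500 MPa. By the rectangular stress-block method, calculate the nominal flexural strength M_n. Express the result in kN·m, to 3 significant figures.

M_n ≈ 508 kN·m

A_s = 6 × 616 = 3696 mm².
T = A_s f_y = 3696 × 500 = 1848000 N = 1848 kN.
From C = T: a = T/(0.85 f'_c b) = 1848000/(0.85 × 26.8 × 505) = 160.64 mm.
M_n = T(d − a/2) = 1848 kN × (355 − 80.32) mm = 507.61 kN·m.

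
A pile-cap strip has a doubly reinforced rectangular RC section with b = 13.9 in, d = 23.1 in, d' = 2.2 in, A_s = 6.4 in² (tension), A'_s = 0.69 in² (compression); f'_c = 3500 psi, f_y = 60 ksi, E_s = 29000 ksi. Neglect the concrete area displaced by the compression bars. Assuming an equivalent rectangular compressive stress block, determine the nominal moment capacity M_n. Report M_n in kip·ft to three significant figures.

Assume both steels yield.
a = (A_s − A'_s) f_y/(0.85 f'_c b) = (6.4 − 0.69) × 60/(0.85 × 3.5 × 13.9) = 8.285 in.
c = a/β₁ = 8.285/0.85 = 9.747 in; ε'_s = 0.003(c − d')/c = 0.0023 ≥ ε_y = 0.0021, so the compression steel yields.
M_n = (A_s − A'_s) f_y (d − a/2) + A'_s f_y (d − d') = 342.6 × (23.1 − 4.1425) + 41.4 × (23.1 − 2.2) = 6494.8 + 865.3 = 7360.1 kip·in = 7360.1/12 = 613.34 kip·ft.

M_n ≈ 613 kip·ft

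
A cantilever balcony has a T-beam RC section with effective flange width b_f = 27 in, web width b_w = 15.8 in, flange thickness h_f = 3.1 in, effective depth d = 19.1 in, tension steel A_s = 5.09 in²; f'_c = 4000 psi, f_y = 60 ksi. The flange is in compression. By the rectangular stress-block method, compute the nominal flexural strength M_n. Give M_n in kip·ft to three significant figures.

Tension: T = A_s f_y = 5.09 × 60 = 305.4 kips.
Try a within the flange: a = T/(0.85 f'_c b_f) = 305.4/(0.85 × 4 × 27) = 3.327 in.
a = 3.327 > h_f = 3.1 in: the block extends into the web. Split into flange-overhang and web parts.
C_f = 0.85 f'_c (b_f − b_w) h_f = 0.85 × 4 × (27 − 15.8) × 3.1 = 118.0 kips.
Remaining web compression depth: a_w = (T − C_f)/(0.85 f'_c b_w) = (305.4 − 118.0)/(0.85 × 4 × 15.8) = 3.488 in.
M_n = C_f(d − h_f/2) + (T − C_f)(d − a_w/2) = 118.0 × (19.1 − 1.55) + 187.4 × (19.1 − 1.744) = 2070.9 + 3252.5 = 5323.4 kip·in.
M_n = 5323.4/12 = 443.62 kip·ft.

M_n ≈ 444 kip·ft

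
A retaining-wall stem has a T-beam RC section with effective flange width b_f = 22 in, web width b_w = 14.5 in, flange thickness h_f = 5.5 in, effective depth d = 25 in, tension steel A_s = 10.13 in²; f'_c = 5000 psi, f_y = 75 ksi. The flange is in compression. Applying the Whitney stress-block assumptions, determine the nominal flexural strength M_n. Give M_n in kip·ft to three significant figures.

M_n ≈ 1310 kip·ft

Tension: T = A_s f_y = 10.13 × 75 = 759.75 kips.
Try a within the flange: a = T/(0.85 f'_c b_f) = 759.75/(0.85 × 5 × 22) = 8.126 in.
a = 8.126 > h_f = 5.5 in: the block extends into the web. Split into flange-overhang and web parts.
C_f = 0.85 f'_c (b_f − b_w) h_f = 0.85 × 5 × (22 − 14.5) × 5.5 = 175.3 kips.
Remaining web compression depth: a_w = (T − C_f)/(0.85 f'_c b_w) = (759.75 − 175.3)/(0.85 × 5 × 14.5) = 9.484 in.
M_n = C_f(d − h_f/2) + (T − C_f)(d − a_w/2) = 175.3 × (25 − 2.75) + 584.45 × (25 − 4.742) = 3900.4 + 11839.8 = 15740.2 kip·in.
M_n = 15740.2/12 = 1311.68 kip·ft.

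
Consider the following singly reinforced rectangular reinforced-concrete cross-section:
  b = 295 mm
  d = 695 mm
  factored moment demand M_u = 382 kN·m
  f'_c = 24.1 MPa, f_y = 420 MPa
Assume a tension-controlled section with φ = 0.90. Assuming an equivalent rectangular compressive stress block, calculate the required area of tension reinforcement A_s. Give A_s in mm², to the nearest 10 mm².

M_n = M_u/φ = 382/0.90 = 424.444 kN·m.
With M_n = 0.85 f'_c a b (d − a/2), solve the quadratic for a:
a = d − √(d² − 2M_n/(0.85 f'_c b)) = 695 − √(695² − 2 × 424.444×10⁶/(0.85 × 24.1 × 295)) = 109.72 mm.
A_s = 0.85 f'_c a b / f_y = 0.85 × 24.1 × 109.72 × 295 / 420 = 1578.7 mm².

A_s ≈ 1580 mm²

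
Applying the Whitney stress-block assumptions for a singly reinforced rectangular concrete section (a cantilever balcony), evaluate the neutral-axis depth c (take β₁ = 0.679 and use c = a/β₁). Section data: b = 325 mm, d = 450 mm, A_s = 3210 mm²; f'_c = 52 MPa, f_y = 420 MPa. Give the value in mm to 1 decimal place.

c ≈ 138.2 mm

T = A_s f_y = 3210 × 420 = 1348200 N = 1348.2 kN.
Setting C = 0.85 f'_c a b equal to T: a = 1348200/(0.85 × 52 × 325) = 93.853 mm.
With β₁ = 0.679, c = a/β₁ = 93.853/0.679 = 138.2 mm.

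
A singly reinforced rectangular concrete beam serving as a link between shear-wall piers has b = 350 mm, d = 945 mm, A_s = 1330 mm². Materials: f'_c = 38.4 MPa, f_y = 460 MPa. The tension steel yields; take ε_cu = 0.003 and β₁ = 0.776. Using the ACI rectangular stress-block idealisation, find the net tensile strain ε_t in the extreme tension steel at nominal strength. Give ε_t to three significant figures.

a = A_s f_y/(0.85 f'_c b) = 53.55 mm.
β₁ = 0.776, so c = a/β₁ = 53.55/0.776 = 69.01 mm.
From the linear strain diagram with ε_cu = 0.003: ε_t = 0.003 (d − c)/c = 0.003 × (945 − 69.01)/69.01 = 0.0381.
Since ε_t ≥ 0.005, the section is tension-controlled.

ε_t ≈ 0.0381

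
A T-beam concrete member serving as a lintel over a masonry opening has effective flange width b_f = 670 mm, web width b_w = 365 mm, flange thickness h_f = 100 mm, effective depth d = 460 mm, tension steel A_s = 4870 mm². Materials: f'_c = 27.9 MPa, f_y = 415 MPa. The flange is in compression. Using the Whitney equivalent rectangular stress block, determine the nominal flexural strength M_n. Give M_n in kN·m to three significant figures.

M_n ≈ 796 kN·m

Tension: T = A_s f_y = 4870 × 415 = 2021050 N.
Try a within the flange: a = T/(0.85 f'_c b_f) = 2021050/(0.85 × 27.9 × 670) = 127.20 mm.
a = 127.20 > h_f = 100 mm: the block extends into the web. Split into flange-overhang and web parts.
C_f = 0.85 f'_c (b_f − b_w) h_f = 0.85 × 27.9 × (670 − 365) × 100 = 723308 N.
Remaining web compression depth: a_w = (T − C_f)/(0.85 f'_c b_w) = (2021050 − 723308)/(0.85 × 27.9 × 365) = 149.92 mm.
M_n = C_f(d − h_f/2) + (T − C_f)(d − a_w/2) = 723308 × (460 − 50) + 1297742 × (460 − 74.96) = 296.56 + 499.68 = 796.24 × 10⁶ N·mm.
M_n = 796.24 kN·m.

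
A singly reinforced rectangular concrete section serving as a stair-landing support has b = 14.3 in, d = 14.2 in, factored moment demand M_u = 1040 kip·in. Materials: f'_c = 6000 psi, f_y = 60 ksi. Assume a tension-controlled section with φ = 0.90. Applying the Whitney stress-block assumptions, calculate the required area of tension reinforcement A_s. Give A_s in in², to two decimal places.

A_s ≈ 1.41 in²

M_n = M_u/φ = 1040/0.90 = 1155.56 kip·in.
From M_n = 0.85 f'_c a b (d − a/2):
a = d − √(d² − 2M_n/(0.85 f'_c b)) = 14.2 − √(14.2² − 2 × 1155.56/(0.85 × 6 × 14.3)) = 1.163 in.
A_s = 0.85 f'_c a b / f_y = 0.85 × 6 × 1.163 × 14.3 / 60 = 1.414 in².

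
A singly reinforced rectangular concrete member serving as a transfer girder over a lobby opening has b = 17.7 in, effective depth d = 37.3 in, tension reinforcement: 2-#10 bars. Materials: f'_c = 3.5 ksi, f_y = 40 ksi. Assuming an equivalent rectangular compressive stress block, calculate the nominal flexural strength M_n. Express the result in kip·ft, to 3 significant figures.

M_n ≈ 308 kip·ft

A_s = 2 × 1.27 = 2.54 in².
T = A_s f_y = 2.54 × 40 = 101.6 kips.
a = T/(0.85 f'_c b) = 101.6/(0.85 × 3.5 × 17.7) = 1.929 in.
M_n = T(d − a/2) = 101.6 × (37.3 − 0.9645) = 3691.7 kip·in = 3691.7/12 = 307.64 kip·ft.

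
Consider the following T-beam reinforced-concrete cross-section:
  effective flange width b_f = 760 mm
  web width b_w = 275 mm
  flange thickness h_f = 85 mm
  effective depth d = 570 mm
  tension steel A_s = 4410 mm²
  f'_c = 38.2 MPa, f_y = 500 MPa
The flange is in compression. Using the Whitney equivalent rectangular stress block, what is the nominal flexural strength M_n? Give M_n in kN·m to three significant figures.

Tension: T = A_s f_y = 4410 × 500 = 2205000 N.
Try a within the flange: a = T/(0.85 f'_c b_f) = 2205000/(0.85 × 38.2 × 760) = 89.35 mm.
a = 89.35 > h_f = 85 mm: the block extends into the web. Split into flange-overhang and web parts.
C_f = 0.85 f'_c (b_f − b_w) h_f = 0.85 × 38.2 × (760 − 275) × 85 = 1338576 N.
Remaining web compression depth: a_w = (T − C_f)/(0.85 f'_c b_w) = (2205000 − 1338576)/(0.85 × 38.2 × 275) = 97.03 mm.
M_n = C_f(d − h_f/2) + (T − C_f)(d − a_w/2) = 1338576 × (570 − 42.5) + 866424 × (570 − 48.515) = 706.10 + 451.83 = 1157.93 × 10⁶ N·mm.
M_n = 1157.93 kN·m.

M_n ≈ 1160 kN·m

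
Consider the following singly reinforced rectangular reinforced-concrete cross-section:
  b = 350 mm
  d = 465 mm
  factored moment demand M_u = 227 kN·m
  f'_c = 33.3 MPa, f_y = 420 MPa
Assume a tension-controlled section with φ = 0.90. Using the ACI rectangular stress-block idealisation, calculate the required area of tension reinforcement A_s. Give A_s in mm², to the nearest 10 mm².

M_n = M_u/φ = 227/0.90 = 252.222 kN·m.
With M_n = 0.85 f'_c a b (d − a/2), solve the quadratic for a:
a = d − √(d² − 2M_n/(0.85 f'_c b)) = 465 − √(465² − 2 × 252.222×10⁶/(0.85 × 33.3 × 350)) = 58.42 mm.
A_s = 0.85 f'_c a b / f_y = 0.85 × 33.3 × 58.42 × 350 / 420 = 1378.0 mm².

A_s ≈ 1380 mm²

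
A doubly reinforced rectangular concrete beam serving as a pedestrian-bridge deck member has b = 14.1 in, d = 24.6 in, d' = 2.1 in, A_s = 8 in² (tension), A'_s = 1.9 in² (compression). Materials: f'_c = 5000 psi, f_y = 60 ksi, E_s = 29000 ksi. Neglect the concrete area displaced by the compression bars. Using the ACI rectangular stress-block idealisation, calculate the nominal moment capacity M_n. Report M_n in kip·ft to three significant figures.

M_n ≈ 871 kip·ft

Assume both steels yield.
a = (A_s − A'_s) f_y/(0.85 f'_c b) = (8 − 1.9) × 60/(0.85 × 5 × 14.1) = 6.108 in.
c = a/β₁ = 6.108/0.8 = 7.635 in; ε'_s = 0.003(c − d')/c = 0.0022 ≥ ε_y = 0.0021, so the compression steel yields.
M_n = (A_s − A'_s) f_y (d − a/2) + A'_s f_y (d − d') = 366 × (24.6 − 3.054) + 114 × (24.6 − 2.1) = 7885.8 + 2565.0 = 10450.8 kip·in = 10450.8/12 = 870.90 kip·ft.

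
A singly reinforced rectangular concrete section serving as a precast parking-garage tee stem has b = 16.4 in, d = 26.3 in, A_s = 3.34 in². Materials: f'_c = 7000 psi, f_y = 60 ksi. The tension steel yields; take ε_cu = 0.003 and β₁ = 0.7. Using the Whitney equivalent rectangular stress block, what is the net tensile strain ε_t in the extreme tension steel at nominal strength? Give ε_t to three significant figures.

ε_t ≈ 0.0239

a = A_s f_y/(0.85 f'_c b) = 2.054 in.
β₁ = 0.7, so c = a/β₁ = 2.054/0.7 = 2.934 in.
From the linear strain diagram with ε_cu = 0.003: ε_t = 0.003 (d − c)/c = 0.003 × (26.3 − 2.934)/2.934 = 0.0239.
Since ε_t ≥ 0.005, the section is tension-controlled.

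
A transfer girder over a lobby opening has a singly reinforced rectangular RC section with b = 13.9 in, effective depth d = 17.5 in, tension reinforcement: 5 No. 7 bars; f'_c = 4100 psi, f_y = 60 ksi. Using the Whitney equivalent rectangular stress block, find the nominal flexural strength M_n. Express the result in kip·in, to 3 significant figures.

M_n ≈ 2820 kip·in

A_s = 5 × 0.6 = 3 in².
T = A_s f_y = 3 × 60 = 180 kips.
a = T/(0.85 f'_c b) = 180/(0.85 × 4.1 × 13.9) = 3.716 in.
M_n = T(d − a/2) = 180 × (17.5 − 1.858) = 2815.6 kip·in.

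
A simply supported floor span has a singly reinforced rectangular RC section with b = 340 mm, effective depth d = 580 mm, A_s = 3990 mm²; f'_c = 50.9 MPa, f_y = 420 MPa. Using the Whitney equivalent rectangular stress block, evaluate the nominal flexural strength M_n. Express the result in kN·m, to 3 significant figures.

T = A_s f_y = 3990 × 420 = 1675800 N = 1675.8 kN.
From C = T: a = T/(0.85 f'_c b) = 1675800/(0.85 × 50.9 × 340) = 113.92 mm.
M_n = T(d − a/2) = 1675.8 kN × (580 − 56.96) mm = 876.51 kN·m.

M_n ≈ 877 kN·m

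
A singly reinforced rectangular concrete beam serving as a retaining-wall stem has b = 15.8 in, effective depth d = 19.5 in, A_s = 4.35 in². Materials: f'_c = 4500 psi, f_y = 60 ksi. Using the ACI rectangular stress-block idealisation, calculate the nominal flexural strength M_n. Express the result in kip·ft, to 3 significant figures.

M_n ≈ 377 kip·ft

T = A_s f_y = 4.35 × 60 = 261 kips.
a = T/(0.85 f'_c b) = 261/(0.85 × 4.5 × 15.8) = 4.319 in.
M_n = T(d − a/2) = 261 × (19.5 − 2.1595) = 4525.9 kip·in = 4525.9/12 = 377.16 kip·ft.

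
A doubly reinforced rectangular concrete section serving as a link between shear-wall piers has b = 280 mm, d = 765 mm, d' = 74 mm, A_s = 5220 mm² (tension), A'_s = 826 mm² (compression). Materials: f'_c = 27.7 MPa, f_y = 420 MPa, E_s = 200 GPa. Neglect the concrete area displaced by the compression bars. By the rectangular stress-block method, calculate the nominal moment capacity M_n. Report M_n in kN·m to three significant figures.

M_n ≈ 1390 kN·m

Assume both tension and compression steel yield.
Net tension couple steel: A_s − A'_s = 4394 mm².
a = (A_s − A'_s) f_y / (0.85 f'_c b) = 1845480/(0.85 × 27.7 × 280) = 279.93 mm.
c = a/β₁ = 279.93/0.85 = 329.33 mm; ε'_s = 0.003(c − d')/c = 0.0023 ≥ f_y/E_s = 0.0021, so compression steel does yield.
M_n = (A_s − A'_s) f_y (d − a/2) + A'_s f_y (d − d') = [1845480 × (765 − 139.965) + 346920 × (765 − 74)] × 10⁻⁶ = 1153.49 + 239.72 = 1393.21 kN·m.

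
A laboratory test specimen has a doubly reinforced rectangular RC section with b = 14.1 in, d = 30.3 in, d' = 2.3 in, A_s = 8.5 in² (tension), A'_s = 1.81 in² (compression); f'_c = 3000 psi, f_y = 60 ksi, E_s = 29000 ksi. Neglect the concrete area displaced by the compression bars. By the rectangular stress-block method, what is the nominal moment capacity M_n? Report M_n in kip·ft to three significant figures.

M_n ≈ 1080 kip·ft

Assume both steels yield.
a = (A_s − A'_s) f_y/(0.85 f'_c b) = (8.5 − 1.81) × 60/(0.85 × 3 × 14.1) = 11.164 in.
c = a/β₁ = 11.164/0.85 = 13.134 in; ε'_s = 0.003(c − d')/c = 0.0025 ≥ ε_y = 0.0021, so the compression steel yields.
M_n = (A_s − A'_s) f_y (d − a/2) + A'_s f_y (d − d') = 401.4 × (30.3 − 5.582) + 108.6 × (30.3 − 2.3) = 9921.8 + 3040.8 = 12962.6 kip·in = 12962.6/12 = 1080.22 kip·ft.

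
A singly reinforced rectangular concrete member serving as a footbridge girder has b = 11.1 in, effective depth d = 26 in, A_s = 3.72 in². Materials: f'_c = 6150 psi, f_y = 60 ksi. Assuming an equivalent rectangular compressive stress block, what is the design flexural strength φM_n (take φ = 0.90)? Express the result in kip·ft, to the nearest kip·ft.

φM_n ≈ 403 kip·ft

T = A_s f_y = 3.72 × 60 = 223.2 kips.
a = T/(0.85 f'_c b) = 223.2/(0.85 × 6.15 × 11.1) = 3.847 in.
M_n = T(d − a/2) = 223.2 × (26 − 1.9235) = 5373.9 kip·in = 5373.9/12 = 447.83 kip·ft.
φM_n = 0.90 × 447.83 = 403.05 kip·ft.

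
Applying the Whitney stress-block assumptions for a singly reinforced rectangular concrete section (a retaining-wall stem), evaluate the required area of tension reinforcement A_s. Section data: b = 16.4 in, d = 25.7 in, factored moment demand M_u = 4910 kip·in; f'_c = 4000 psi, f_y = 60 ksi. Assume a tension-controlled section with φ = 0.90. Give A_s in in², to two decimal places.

M_n = M_u/φ = 4910/0.90 = 5455.56 kip·in.
From M_n = 0.85 f'_c a b (d − a/2):
a = d − √(d² − 2M_n/(0.85 f'_c b)) = 25.7 − √(25.7² − 2 × 5455.56/(0.85 × 4 × 16.4)) = 4.141 in.
A_s = 0.85 f'_c a b / f_y = 0.85 × 4 × 4.141 × 16.4 / 60 = 3.848 in².

A_s ≈ 3.85 in²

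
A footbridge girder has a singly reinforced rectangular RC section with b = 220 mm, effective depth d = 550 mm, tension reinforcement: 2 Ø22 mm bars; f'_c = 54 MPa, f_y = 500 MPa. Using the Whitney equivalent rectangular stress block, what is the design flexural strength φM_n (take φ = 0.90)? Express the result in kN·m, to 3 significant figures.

φM_n ≈ 182 kN·m

A_s = 2 × 380 = 760 mm².
T = A_s f_y = 760 × 500 = 380000 N = 380 kN.
From C = T: a = T/(0.85 f'_c b) = 380000/(0.85 × 54 × 220) = 37.63 mm.
M_n = T(d − a/2) = 380 kN × (550 − 18.815) mm = 201.85 kN·m.
φM_n = 0.90 × 201.85 = 181.67 kN·m.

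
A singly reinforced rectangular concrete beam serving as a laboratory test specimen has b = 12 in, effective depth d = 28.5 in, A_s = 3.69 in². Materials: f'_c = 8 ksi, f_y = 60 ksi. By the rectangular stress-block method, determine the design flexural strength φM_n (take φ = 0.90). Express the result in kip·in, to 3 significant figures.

φM_n ≈ 5410 kip·in

T = A_s f_y = 3.69 × 60 = 221.4 kips.
a = T/(0.85 f'_c b) = 221.4/(0.85 × 8 × 12) = 2.713 in.
M_n = T(d − a/2) = 221.4 × (28.5 − 1.3565) = 6009.6 kip·in.
φM_n = 0.90 × 6009.6 = 5408.6 kip·in.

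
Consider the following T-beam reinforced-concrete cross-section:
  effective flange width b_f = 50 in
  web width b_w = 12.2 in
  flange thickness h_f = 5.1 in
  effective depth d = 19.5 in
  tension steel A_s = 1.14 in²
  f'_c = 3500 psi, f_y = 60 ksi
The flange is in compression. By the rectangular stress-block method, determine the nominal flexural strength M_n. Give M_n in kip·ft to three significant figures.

Tension: T = A_s f_y = 1.14 × 60 = 68.4 kips.
Try a within the flange: a = T/(0.85 f'_c b_f) = 68.4/(0.85 × 3.5 × 50) = 0.460 in.
Since a = 0.460 ≤ h_f = 5.1 in, the stress block lies entirely in the flange; analyse as a rectangular beam of width b_f.
M_n = T(d − a/2) = 68.4 × (19.5 − 0.23) = 1318.1 kip·in.
M_n = 1318.1/12 = 109.84 kip·ft.

M_n ≈ 110 kip·ft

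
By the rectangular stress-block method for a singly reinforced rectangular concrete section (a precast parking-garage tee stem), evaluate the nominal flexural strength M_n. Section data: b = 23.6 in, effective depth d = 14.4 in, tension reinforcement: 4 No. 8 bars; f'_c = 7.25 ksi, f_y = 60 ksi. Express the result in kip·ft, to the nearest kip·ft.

M_n ≈ 217 kip·ft

A_s = 4 × 0.79 = 3.16 in².
T = A_s f_y = 3.16 × 60 = 189.6 kips.
a = T/(0.85 f'_c b) = 189.6/(0.85 × 7.25 × 23.6) = 1.304 in.
M_n = T(d − a/2) = 189.6 × (14.4 − 0.652) = 2606.6 kip·in = 2606.6/12 = 217.22 kip·ft.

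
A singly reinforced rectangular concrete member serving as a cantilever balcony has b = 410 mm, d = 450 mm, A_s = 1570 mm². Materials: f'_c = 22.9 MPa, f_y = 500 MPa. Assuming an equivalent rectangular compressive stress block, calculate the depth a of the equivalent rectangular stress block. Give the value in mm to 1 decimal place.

T = A_s f_y = 1570 × 500 = 785000 N = 785 kN.
Setting C = 0.85 f'_c a b equal to T: a = 785000/(0.85 × 22.9 × 410) = 98.4 mm.

a ≈ 98.4 mm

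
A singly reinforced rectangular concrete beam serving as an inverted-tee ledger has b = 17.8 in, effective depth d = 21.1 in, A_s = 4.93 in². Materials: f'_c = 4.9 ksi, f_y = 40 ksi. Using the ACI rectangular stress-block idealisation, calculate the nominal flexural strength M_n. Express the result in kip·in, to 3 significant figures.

M_n ≈ 3900 kip·in

T = A_s f_y = 4.93 × 40 = 197.2 kips.
a = T/(0.85 f'_c b) = 197.2/(0.85 × 4.9 × 17.8) = 2.660 in.
M_n = T(d − a/2) = 197.2 × (21.1 − 1.33) = 3898.6 kip·in.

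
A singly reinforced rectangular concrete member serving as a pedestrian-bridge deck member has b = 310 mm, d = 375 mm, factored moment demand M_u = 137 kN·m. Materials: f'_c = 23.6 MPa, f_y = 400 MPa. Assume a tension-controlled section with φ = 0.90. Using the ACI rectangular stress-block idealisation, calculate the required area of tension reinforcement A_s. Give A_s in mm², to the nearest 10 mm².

A_s ≈ 1120 mm²

M_n = M_u/φ = 137/0.90 = 152.222 kN·m.
With M_n = 0.85 f'_c a b (d − a/2), solve the quadratic for a:
a = d − √(d² − 2M_n/(0.85 f'_c b)) = 375 − √(375² − 2 × 152.222×10⁶/(0.85 × 23.6 × 310)) = 72.23 mm.
A_s = 0.85 f'_c a b / f_y = 0.85 × 23.6 × 72.23 × 310 / 400 = 1122.9 mm².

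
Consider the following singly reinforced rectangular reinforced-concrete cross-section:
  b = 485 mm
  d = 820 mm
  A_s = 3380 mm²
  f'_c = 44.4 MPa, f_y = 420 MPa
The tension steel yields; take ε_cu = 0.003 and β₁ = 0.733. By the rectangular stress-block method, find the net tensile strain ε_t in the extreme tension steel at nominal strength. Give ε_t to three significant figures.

a = A_s f_y/(0.85 f'_c b) = 77.56 mm.
β₁ = 0.733, so c = a/β₁ = 77.56/0.733 = 105.81 mm.
From the linear strain diagram with ε_cu = 0.003: ε_t = 0.003 (d − c)/c = 0.003 × (820 − 105.81)/105.81 = 0.0202.
Since ε_t ≥ 0.005, the section is tension-controlled.

ε_t ≈ 0.0202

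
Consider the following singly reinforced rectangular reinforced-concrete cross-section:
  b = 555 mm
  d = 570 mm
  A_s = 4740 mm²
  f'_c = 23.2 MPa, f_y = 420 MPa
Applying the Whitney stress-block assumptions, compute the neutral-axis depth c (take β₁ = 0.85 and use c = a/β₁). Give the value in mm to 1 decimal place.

T = A_s f_y = 4740 × 420 = 1990800 N = 1990.8 kN.
Setting C = 0.85 f'_c a b equal to T: a = 1990800/(0.85 × 23.2 × 555) = 181.898 mm.
With β₁ = 0.85, c = a/β₁ = 181.898/0.85 = 214.0 mm.

c ≈ 214.0 mm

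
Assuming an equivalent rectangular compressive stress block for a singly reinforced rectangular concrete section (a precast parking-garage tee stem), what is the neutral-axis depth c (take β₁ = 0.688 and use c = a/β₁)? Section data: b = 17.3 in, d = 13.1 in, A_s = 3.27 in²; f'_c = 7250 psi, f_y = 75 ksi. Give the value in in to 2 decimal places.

c ≈ 3.34 in

T = A_s f_y = 3.27 × 75 = 245.25 kips.
a = T/(0.85 f'_c b) = 245.25/(0.85 × 7.25 × 17.3) = 2.3004 in.
With β₁ = 0.688, c = a/β₁ = 2.3004/0.688 = 3.34 in.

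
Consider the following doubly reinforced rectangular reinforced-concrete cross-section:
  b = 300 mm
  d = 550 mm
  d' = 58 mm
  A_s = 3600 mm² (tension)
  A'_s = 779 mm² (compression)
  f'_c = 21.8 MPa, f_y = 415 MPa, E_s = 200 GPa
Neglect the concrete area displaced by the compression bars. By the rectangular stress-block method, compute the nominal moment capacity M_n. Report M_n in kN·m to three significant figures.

M_n ≈ 680 kN·m

Assume both tension and compression steel yield.
Net tension couple steel: A_s − A'_s = 2821 mm².
a = (A_s − A'_s) f_y / (0.85 f'_c b) = 1170715/(0.85 × 21.8 × 300) = 210.60 mm.
c = a/β₁ = 210.60/0.85 = 247.76 mm; ε'_s = 0.003(c − d')/c = 0.0023 ≥ f_y/E_s = 0.0021, so compression steel does yield.
M_n = (A_s − A'_s) f_y (d − a/2) + A'_s f_y (d − d') = [1170715 × (550 − 105.3) + 323285 × (550 − 58)] × 10⁻⁶ = 520.62 + 159.06 = 679.68 kN·m.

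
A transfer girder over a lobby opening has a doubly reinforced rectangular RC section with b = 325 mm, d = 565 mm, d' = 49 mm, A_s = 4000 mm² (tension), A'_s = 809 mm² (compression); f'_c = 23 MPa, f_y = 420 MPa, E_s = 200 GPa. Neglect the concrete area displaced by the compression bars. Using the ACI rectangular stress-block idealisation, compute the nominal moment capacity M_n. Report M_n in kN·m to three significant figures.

M_n ≈ 791 kN·m

Assume both tension and compression steel yield.
Net tension couple steel: A_s − A'_s = 3191 mm².
a = (A_s − A'_s) f_y / (0.85 f'_c b) = 1340220/(0.85 × 23 × 325) = 210.93 mm.
c = a/β₁ = 210.93/0.85 = 248.15 mm; ε'_s = 0.003(c − d')/c = 0.0024 ≥ f_y/E_s = 0.0021, so compression steel does yield.
M_n = (A_s − A'_s) f_y (d − a/2) + A'_s f_y (d − d') = [1340220 × (565 − 105.465) + 339780 × (565 − 49)] × 10⁻⁶ = 615.88 + 175.33 = 791.21 kN·m.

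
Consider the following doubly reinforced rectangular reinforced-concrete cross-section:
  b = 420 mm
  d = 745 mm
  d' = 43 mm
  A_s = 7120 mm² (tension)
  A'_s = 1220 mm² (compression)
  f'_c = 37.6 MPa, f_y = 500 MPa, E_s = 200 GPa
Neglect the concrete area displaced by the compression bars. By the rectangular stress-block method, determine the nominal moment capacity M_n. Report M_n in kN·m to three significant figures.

Assume both tension and compression steel yield.
Net tension couple steel: A_s − A'_s = 5900 mm².
a = (A_s − A'_s) f_y / (0.85 f'_c b) = 2950000/(0.85 × 37.6 × 420) = 219.77 mm.
c = a/β₁ = 219.77/0.781 = 281.40 mm; ε'_s = 0.003(c − d')/c = 0.0025 ≥ f_y/E_s = 0.0025, so compression steel does yield.
M_n = (A_s − A'_s) f_y (d − a/2) + A'_s f_y (d − d') = [2950000 × (745 − 109.885) + 610000 × (745 − 43)] × 10⁻⁶ = 1873.59 + 428.22 = 2301.81 kN·m.

M_n ≈ 2300 kN·m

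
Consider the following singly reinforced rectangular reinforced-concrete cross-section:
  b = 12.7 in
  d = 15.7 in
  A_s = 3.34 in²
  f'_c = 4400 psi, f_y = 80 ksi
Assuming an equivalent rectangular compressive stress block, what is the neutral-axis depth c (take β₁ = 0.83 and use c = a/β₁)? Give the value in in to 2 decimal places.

T = A_s f_y = 3.34 × 80 = 267.2 kips.
a = T/(0.85 f'_c b) = 267.2/(0.85 × 4.4 × 12.7) = 5.6255 in.
With β₁ = 0.83, c = a/β₁ = 5.6255/0.83 = 6.78 in.

c ≈ 6.78 in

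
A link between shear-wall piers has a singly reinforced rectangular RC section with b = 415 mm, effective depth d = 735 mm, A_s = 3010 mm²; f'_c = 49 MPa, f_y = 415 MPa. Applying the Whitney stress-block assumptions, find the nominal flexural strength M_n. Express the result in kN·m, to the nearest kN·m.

T = A_s f_y = 3010 × 415 = 1249150 N = 1249.15 kN.
From C = T: a = T/(0.85 f'_c b) = 1249150/(0.85 × 49 × 415) = 72.27 mm.
M_n = T(d − a/2) = 1249.15 kN × (735 − 36.135) mm = 872.99 kN·m.

M_n ≈ 873 kN·m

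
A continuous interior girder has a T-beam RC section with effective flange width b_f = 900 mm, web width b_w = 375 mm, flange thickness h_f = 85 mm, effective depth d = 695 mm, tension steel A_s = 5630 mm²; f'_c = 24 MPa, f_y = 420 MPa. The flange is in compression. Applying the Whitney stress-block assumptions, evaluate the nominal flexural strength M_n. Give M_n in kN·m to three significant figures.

Tension: T = A_s f_y = 5630 × 420 = 2364600 N.
Try a within the flange: a = T/(0.85 f'_c b_f) = 2364600/(0.85 × 24 × 900) = 128.79 mm.
a = 128.79 > h_f = 85 mm: the block extends into the web. Split into flange-overhang and web parts.
C_f = 0.85 f'_c (b_f − b_w) h_f = 0.85 × 24 × (900 − 375) × 85 = 910350 N.
Remaining web compression depth: a_w = (T − C_f)/(0.85 f'_c b_w) = (2364600 − 910350)/(0.85 × 24 × 375) = 190.10 mm.
M_n = C_f(d − h_f/2) + (T − C_f)(d − a_w/2) = 910350 × (695 − 42.5) + 1454250 × (695 − 95.05) = 594.00 + 872.48 = 1466.48 × 10⁶ N·mm.
M_n = 1466.48 kN·m.

M_n ≈ 1470 kN·m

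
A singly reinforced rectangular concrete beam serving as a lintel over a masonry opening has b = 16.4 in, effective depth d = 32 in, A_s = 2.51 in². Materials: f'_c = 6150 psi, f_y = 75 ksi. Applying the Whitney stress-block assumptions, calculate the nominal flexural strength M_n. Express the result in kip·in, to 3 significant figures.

M_n ≈ 5820 kip·in

T = A_s f_y = 2.51 × 75 = 188.25 kips.
a = T/(0.85 f'_c b) = 188.25/(0.85 × 6.15 × 16.4) = 2.196 in.
M_n = T(d − a/2) = 188.25 × (32 − 1.098) = 5817.3 kip·in.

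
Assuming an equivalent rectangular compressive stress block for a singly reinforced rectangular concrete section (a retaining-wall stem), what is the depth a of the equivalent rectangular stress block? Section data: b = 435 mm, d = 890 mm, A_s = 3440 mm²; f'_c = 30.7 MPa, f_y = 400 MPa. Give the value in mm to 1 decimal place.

T = A_s f_y = 3440 × 400 = 1376000 N = 1376 kN.
Setting C = 0.85 f'_c a b equal to T: a = 1376000/(0.85 × 30.7 × 435) = 121.2 mm.

a ≈ 121.2 mm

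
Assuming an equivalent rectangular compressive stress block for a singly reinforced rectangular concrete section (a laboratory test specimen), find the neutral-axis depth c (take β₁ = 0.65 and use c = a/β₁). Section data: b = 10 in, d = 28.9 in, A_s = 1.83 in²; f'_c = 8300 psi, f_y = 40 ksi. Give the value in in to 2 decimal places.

T = A_s f_y = 1.83 × 40 = 73.2 kips.
a = T/(0.85 f'_c b) = 73.2/(0.85 × 8.3 × 10) = 1.0376 in.
With β₁ = 0.65, c = a/β₁ = 1.0376/0.65 = 1.60 in.

c ≈ 1.60 in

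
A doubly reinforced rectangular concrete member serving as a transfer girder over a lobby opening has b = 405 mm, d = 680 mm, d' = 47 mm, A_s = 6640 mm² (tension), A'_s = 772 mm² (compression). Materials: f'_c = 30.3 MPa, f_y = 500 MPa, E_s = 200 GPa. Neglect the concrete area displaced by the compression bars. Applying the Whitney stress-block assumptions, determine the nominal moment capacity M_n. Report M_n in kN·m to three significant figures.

M_n ≈ 1830 kN·m

Assume both tension and compression steel yield.
Net tension couple steel: A_s − A'_s = 5868 mm².
a = (A_s − A'_s) f_y / (0.85 f'_c b) = 2934000/(0.85 × 30.3 × 405) = 281.28 mm.
c = a/β₁ = 281.28/0.834 = 337.27 mm; ε'_s = 0.003(c − d')/c = 0.0026 ≥ f_y/E_s = 0.0025, so compression steel does yield.
M_n = (A_s − A'_s) f_y (d − a/2) + A'_s f_y (d − d') = [2934000 × (680 − 140.64) + 386000 × (680 − 47)] × 10⁻⁶ = 1582.48 + 244.34 = 1826.82 kN·m.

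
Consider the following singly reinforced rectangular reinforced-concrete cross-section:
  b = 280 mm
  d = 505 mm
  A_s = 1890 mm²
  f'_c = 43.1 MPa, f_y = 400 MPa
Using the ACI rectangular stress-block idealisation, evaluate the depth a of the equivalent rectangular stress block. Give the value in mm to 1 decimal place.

T = A_s f_y = 1890 × 400 = 756000 N = 756 kN.
Setting C = 0.85 f'_c a b equal to T: a = 756000/(0.85 × 43.1 × 280) = 73.7 mm.

a ≈ 73.7 mm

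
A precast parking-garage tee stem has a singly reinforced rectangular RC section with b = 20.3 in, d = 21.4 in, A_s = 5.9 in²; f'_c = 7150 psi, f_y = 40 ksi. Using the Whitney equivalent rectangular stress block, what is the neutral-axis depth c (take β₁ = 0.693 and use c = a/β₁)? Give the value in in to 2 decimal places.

c ≈ 2.76 in

T = A_s f_y = 5.9 × 40 = 236 kips.
a = T/(0.85 f'_c b) = 236/(0.85 × 7.15 × 20.3) = 1.9129 in.
With β₁ = 0.693, c = a/β₁ = 1.9129/0.693 = 2.76 in.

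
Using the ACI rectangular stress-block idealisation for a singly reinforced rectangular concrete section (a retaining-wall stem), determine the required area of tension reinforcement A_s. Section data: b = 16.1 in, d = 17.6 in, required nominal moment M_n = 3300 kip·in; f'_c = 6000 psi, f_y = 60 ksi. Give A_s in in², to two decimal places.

From M_n = 0.85 f'_c a b (d − a/2):
a = d − √(d² − 2M_n/(0.85 f'_c b)) = 17.6 − √(17.6² − 2 × 3300/(0.85 × 6 × 16.1)) = 2.455 in.
A_s = 0.85 f'_c a b / f_y = 0.85 × 6 × 2.455 × 16.1 / 60 = 3.360 in².

A_s ≈ 3.36 in²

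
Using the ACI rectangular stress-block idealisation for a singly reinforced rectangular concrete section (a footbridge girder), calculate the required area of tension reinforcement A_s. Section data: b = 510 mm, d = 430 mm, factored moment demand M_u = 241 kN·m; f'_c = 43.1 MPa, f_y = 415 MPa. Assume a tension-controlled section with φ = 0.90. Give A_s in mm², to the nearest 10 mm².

M_n = M_u/φ = 241/0.90 = 267.778 kN·m.
With M_n = 0.85 f'_c a b (d − a/2), solve the quadratic for a:
a = d − √(d² − 2M_n/(0.85 f'_c b)) = 430 − √(430² − 2 × 267.778×10⁶/(0.85 × 43.1 × 510)) = 34.73 mm.
A_s = 0.85 f'_c a b / f_y = 0.85 × 43.1 × 34.73 × 510 / 415 = 1563.6 mm².

A_s ≈ 1560 mm²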